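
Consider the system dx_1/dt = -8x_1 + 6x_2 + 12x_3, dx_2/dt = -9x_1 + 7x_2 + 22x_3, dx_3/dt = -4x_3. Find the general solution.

Coefficient matrix A = [[-8, 6, 12], [-9, 7, 22], [0, 0, -4]].
det(A - λI) = 0 gives eigenvalues λ = 1, -2, -4.
For λ=1: eigenvector (2,3,0).
For λ=-2: eigenvector (-1,-1,0).
For λ=-4: eigenvector (0,-2,1).
General solution: K_1e^(t)(2,3,0) + K_2e^(-2t)(-1,-1,0) + K_3e^(-4t)(0,-2,1).

x_1(t) = 2K_1e^(t) - K_2e^(-2t), x_2(t) = 3K_1e^(t) - K_2e^(-2t) - 2K_3e^(-4t), x_3(t) = K_3e^(-4t)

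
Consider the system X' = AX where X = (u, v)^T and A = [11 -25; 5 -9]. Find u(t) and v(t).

Coefficient matrix A = [[11, -25], [5, -9]].
Characteristic polynomial det(A - λI) = λ^2 - 2λ + 26 = 0.
Eigenvalues λ = 1 ± 5i (complex conjugate pair).
For λ=1+5i: an eigenvector is (-2,-1) - i(1,0) = (-2 - i, -1).
A real fundamental pair from Re and Im of e^((1+5i)t)v: X_1 = e^(t)(cos(5t)·(-2,-1) + sin(5t)·(1,0)), X_2 = e^(t)(sin(5t)·(-2,-1) - cos(5t)·(1,0)).
General solution: K_1X_1 + K_2X_2.

u(t) = K_1e^(t)sin(5t) - 2K_1e^(t)cos(5t) - 2K_2e^(t)sin(5t) - K_2e^(t)cos(5t), v(t) = -K_1e^(t)cos(5t) - K_2e^(t)sin(5t)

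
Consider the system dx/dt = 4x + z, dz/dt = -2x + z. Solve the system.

x(t) = -c_1e^(3t) - c_2e^(2t), z(t) = c_1e^(3t) + 2c_2e^(2t)

Coefficient matrix A = [[4, 1], [-2, 1]].
Characteristic polynomial det(A - λI) = λ^2 - 5λ + 6 = 0.
Eigenvalues λ = 3, 2.
For λ=3: (A-λI) row 1 is [1, 1], so an eigenvector is (-1, 1).
For λ=2: (A-λI) row 1 is [2, 1], so an eigenvector is (-1, 2).
General solution: c_1e^(3t)(-1,1) + c_2e^(2t)(-1,2).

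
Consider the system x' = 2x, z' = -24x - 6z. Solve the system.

Coefficient matrix A = [[2, 0], [-24, -6]].
Characteristic polynomial det(A - λI) = λ^2 + 4λ - 12 = 0.
Eigenvalues λ = 2, -6.
For λ=2: (A-λI) row 2 is [-24, -8], so an eigenvector is (1, -3).
For λ=-6: (A-λI) row 1 is [8, 0], so an eigenvector is (0, -1).
General solution: c_1e^(2t)(1,-3) + c_2e^(-6t)(0,-1).

x(t) = c_1e^(2t), z(t) = -3c_1e^(2t) - c_2e^(-6t)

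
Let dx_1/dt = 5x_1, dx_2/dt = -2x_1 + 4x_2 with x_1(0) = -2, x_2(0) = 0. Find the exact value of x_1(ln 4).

A = [[5,0],[-2,4]]; eigenvalues λ = 4, 5.
Eigenvectors: (0,1) for λ=4, (-1,2) for λ=5.
From the initial condition, c_1 = -4, c_2 = 2.
x_1(ln 4) = (-4)(4^4)(0) + (2)(4^5)(-1) = -2048.

-2048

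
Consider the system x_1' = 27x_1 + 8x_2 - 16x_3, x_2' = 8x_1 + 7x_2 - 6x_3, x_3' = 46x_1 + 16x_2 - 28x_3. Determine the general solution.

Coefficient matrix A = [[27, 8, -16], [8, 7, -6], [46, 16, -28]].
det(A - λI) = 0 gives eigenvalues λ = 3, -1, 4.
For λ=3: eigenvector (1,1,2).
For λ=-1: eigenvector (-2,-1,-4).
For λ=4: eigenvector (0,2,1).
General solution: K_1e^(3t)(1,1,2) + K_2e^(-t)(-2,-1,-4) + K_3e^(4t)(0,2,1).

x_1(t) = K_1e^(3t) - 2K_2e^(-t), x_2(t) = K_1e^(3t) - K_2e^(-t) + 2K_3e^(4t), x_3(t) = 2K_1e^(3t) - 4K_2e^(-t) + K_3e^(4t)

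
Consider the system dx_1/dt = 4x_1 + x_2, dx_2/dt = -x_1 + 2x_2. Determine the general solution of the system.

Coefficient matrix A = [[4, 1], [-1, 2]].
Characteristic polynomial det(A - λI) = λ^2 - 6λ + 9 = 0.
Single eigenvalue λ = 3 with algebraic multiplicity 2.
Eigenvector v = (1,-1); generalized eigenvector w with (A-λI)w=v is (-1,2).
General solution: e^(3t)[K_1·v + K_2·(t·v + w)].

x_1(t) = K_1e^(3t) + K_2te^(3t) - K_2e^(3t), x_2(t) = -K_1e^(3t) - K_2te^(3t) + 2K_2e^(3t)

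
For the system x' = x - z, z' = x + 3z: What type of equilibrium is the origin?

A = [[1,-1],[1,3]]; det(A-λI) = λ^2 - 4λ + 4.
repeated λ = 2 with a single eigenvector.

unstable improper node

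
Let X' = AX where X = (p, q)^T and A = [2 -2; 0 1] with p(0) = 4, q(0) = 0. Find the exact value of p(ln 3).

36

A = [[2,-2],[0,1]]; eigenvalues λ = 1, 2.
Eigenvectors: (2,1) for λ=1, (1,0) for λ=2.
From the initial condition, c_1 = 0, c_2 = 4.
p(ln 3) = (0)(3^1)(2) + (4)(3^2)(1) = 36.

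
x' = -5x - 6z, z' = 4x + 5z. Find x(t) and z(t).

Coefficient matrix A = [[-5, -6], [4, 5]].
Characteristic polynomial det(A - λI) = λ^2 - 1 = 0.
Eigenvalues λ = 1, -1.
For λ=1: (A-λI) row 1 is [-6, -6], so an eigenvector is (-1, 1).
For λ=-1: (A-λI) row 1 is [-4, -6], so an eigenvector is (-3, 2).
General solution: C_1e^(t)(-1,1) + C_2e^(-t)(-3,2).

x(t) = -C_1e^(t) - 3C_2e^(-t), z(t) = C_1e^(t) + 2C_2e^(-t)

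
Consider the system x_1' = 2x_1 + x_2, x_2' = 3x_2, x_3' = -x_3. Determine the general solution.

Coefficient matrix A = [[2, 1, 0], [0, 3, 0], [0, 0, -1]].
det(A - λI) = 0 gives eigenvalues λ = 3, 2, -1.
For λ=3: eigenvector (1,1,0).
For λ=2: eigenvector (1,0,0).
For λ=-1: eigenvector (0,0,1).
General solution: C_1e^(3t)(1,1,0) + C_2e^(2t)(1,0,0) + C_3e^(-t)(0,0,1).

x_1(t) = C_1e^(3t) + C_2e^(2t), x_2(t) = C_1e^(3t), x_3(t) = C_3e^(-t)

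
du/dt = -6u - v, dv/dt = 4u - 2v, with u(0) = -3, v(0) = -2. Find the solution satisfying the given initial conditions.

Coefficient matrix A = [[-6, -1], [4, -2]].
Characteristic polynomial det(A - λI) = λ^2 + 8λ + 16 = 0.
Single eigenvalue λ = -4 with algebraic multiplicity 2.
Eigenvector v = (1,-2); generalized eigenvector w with (A-λI)w=v is (1,-3).
General solution: e^(-4t)[C_1·v + C_2·(t·v + w)].
Applying u(0)=-3, v(0)=-2 gives C_1=-11, C_2=8.

u(t) = 8te^(-4t) - 3e^(-4t), v(t) = -16te^(-4t) - 2e^(-4t)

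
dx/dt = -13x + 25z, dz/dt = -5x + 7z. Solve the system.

x(t) = -2K_1e^(-3t)sin(5t) + K_1e^(-3t)cos(5t) + K_2e^(-3t)sin(5t) + 2K_2e^(-3t)cos(5t), z(t) = -K_1e^(-3t)sin(5t) + K_2e^(-3t)cos(5t)

Coefficient matrix A = [[-13, 25], [-5, 7]].
Characteristic polynomial det(A - λI) = λ^2 + 6λ + 34 = 0.
Eigenvalues λ = -3 ± 5i (complex conjugate pair).
For λ=-3+5i: an eigenvector is (1,0) - i(-2,-1) = (1 + 2i, 0 + i).
A real fundamental pair from Re and Im of e^((-3+5i)t)v: X_1 = e^(-3t)(cos(5t)·(1,0) + sin(5t)·(-2,-1)), X_2 = e^(-3t)(sin(5t)·(1,0) - cos(5t)·(-2,-1)).
General solution: K_1X_1 + K_2X_2.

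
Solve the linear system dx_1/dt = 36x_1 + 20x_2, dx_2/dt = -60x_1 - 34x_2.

Coefficient matrix A = [[36, 20], [-60, -34]].
Characteristic polynomial det(A - λI) = λ^2 - 2λ - 24 = 0.
Eigenvalues λ = -4, 6.
For λ=-4: (A-λI) row 1 is [40, 20], so an eigenvector is (-1, 2).
For λ=6: (A-λI) row 1 is [30, 20], so an eigenvector is (-2, 3).
General solution: C_1e^(-4t)(-1,2) + C_2e^(6t)(-2,3).

x_1(t) = -C_1e^(-4t) - 2C_2e^(6t), x_2(t) = 2C_1e^(-4t) + 3C_2e^(6t)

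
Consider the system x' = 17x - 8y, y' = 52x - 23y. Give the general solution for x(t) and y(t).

Coefficient matrix A = [[17, -8], [52, -23]].
Characteristic polynomial det(A - λI) = λ^2 + 6λ + 25 = 0.
Eigenvalues λ = -3 ± 4i (complex conjugate pair).
For λ=-3+4i: an eigenvector is (-1,-3) - i(1,2) = (-1 - i, -3 - 2i).
A real fundamental pair from Re and Im of e^((-3+4i)t)v: X_1 = e^(-3t)(cos(4t)·(-1,-3) + sin(4t)·(1,2)), X_2 = e^(-3t)(sin(4t)·(-1,-3) - cos(4t)·(1,2)).
General solution: c_1X_1 + c_2X_2.

x(t) = c_1e^(-3t)sin(4t) - c_1e^(-3t)cos(4t) - c_2e^(-3t)sin(4t) - c_2e^(-3t)cos(4t), y(t) = 2c_1e^(-3t)sin(4t) - 3c_1e^(-3t)cos(4t) - 3c_2e^(-3t)sin(4t) - 2c_2e^(-3t)cos(4t)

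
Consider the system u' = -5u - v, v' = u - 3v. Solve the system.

u(t) = C_1e^(-4t) + C_2te^(-4t) - C_2e^(-4t), v(t) = -C_1e^(-4t) - C_2te^(-4t)

Coefficient matrix A = [[-5, -1], [1, -3]].
Characteristic polynomial det(A - λI) = λ^2 + 8λ + 16 = 0.
Single eigenvalue λ = -4 with algebraic multiplicity 2.
Eigenvector v = (1,-1); generalized eigenvector w with (A-λI)w=v is (-1,0).
General solution: e^(-4t)[C_1·v + C_2·(t·v + w)].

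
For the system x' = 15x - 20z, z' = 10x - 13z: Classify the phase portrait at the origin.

unstable spiral

A = [[15,-20],[10,-13]]; det(A-λI) = λ^2 - 2λ + 5.
λ = 1 ± 2i: positive real part.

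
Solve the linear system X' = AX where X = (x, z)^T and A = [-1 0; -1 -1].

x(t) = -C_2e^(-t), z(t) = C_1e^(-t) + C_2te^(-t) - C_2e^(-t)

Coefficient matrix A = [[-1, 0], [-1, -1]].
Characteristic polynomial det(A - λI) = λ^2 + 2λ + 1 = 0.
Single eigenvalue λ = -1 with algebraic multiplicity 2.
Eigenvector v = (0,1); generalized eigenvector w with (A-λI)w=v is (-1,-1).
General solution: e^(-t)[C_1·v + C_2·(t·v + w)].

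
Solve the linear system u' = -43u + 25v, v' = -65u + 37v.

u(t) = K_1e^(-3t)sin(5t) - 2K_1e^(-3t)cos(5t) - 2K_2e^(-3t)sin(5t) - K_2e^(-3t)cos(5t), v(t) = 2K_1e^(-3t)sin(5t) - 3K_1e^(-3t)cos(5t) - 3K_2e^(-3t)sin(5t) - 2K_2e^(-3t)cos(5t)

Coefficient matrix A = [[-43, 25], [-65, 37]].
Characteristic polynomial det(A - λI) = λ^2 + 6λ + 34 = 0.
Eigenvalues λ = -3 ± 5i (complex conjugate pair).
For λ=-3+5i: an eigenvector is (-2,-3) - i(1,2) = (-2 - i, -3 - 2i).
A real fundamental pair from Re and Im of e^((-3+5i)t)v: X_1 = e^(-3t)(cos(5t)·(-2,-3) + sin(5t)·(1,2)), X_2 = e^(-3t)(sin(5t)·(-2,-3) - cos(5t)·(1,2)).
General solution: K_1X_1 + K_2X_2.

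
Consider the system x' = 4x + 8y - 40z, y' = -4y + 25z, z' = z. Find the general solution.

x(t) = c_1e^(4t) - c_2e^(-4t), y(t) = c_2e^(-4t) + 5c_3e^(t), z(t) = c_3e^(t)

Coefficient matrix A = [[4, 8, -40], [0, -4, 25], [0, 0, 1]].
det(A - λI) = 0 gives eigenvalues λ = 4, -4, 1.
For λ=4: eigenvector (1,0,0).
For λ=-4: eigenvector (-1,1,0).
For λ=1: eigenvector (0,5,1).
General solution: c_1e^(4t)(1,0,0) + c_2e^(-4t)(-1,1,0) + c_3e^(t)(0,5,1).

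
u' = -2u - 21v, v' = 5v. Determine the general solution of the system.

Coefficient matrix A = [[-2, -21], [0, 5]].
Characteristic polynomial det(A - λI) = λ^2 - 3λ - 10 = 0.
Eigenvalues λ = 5, -2.
For λ=5: (A-λI) row 1 is [-7, -21], so an eigenvector is (3, -1).
For λ=-2: (A-λI) row 1 is [0, -21], so an eigenvector is (-1, 0).
General solution: K_1e^(5t)(3,-1) + K_2e^(-2t)(-1,0).

u(t) = 3K_1e^(5t) - K_2e^(-2t), v(t) = -K_1e^(5t)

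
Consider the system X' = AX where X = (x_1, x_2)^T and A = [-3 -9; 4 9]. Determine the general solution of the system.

x_1(t) = 3C_1e^(3t) + 3C_2te^(3t) - 2C_2e^(3t), x_2(t) = -2C_1e^(3t) - 2C_2te^(3t) + C_2e^(3t)

Coefficient matrix A = [[-3, -9], [4, 9]].
Characteristic polynomial det(A - λI) = λ^2 - 6λ + 9 = 0.
Single eigenvalue λ = 3 with algebraic multiplicity 2.
Eigenvector v = (3,-2); generalized eigenvector w with (A-λI)w=v is (-2,1).
General solution: e^(3t)[C_1·v + C_2·(t·v + w)].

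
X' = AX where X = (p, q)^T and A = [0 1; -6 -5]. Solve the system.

Coefficient matrix A = [[0, 1], [-6, -5]].
Characteristic polynomial det(A - λI) = λ^2 + 5λ + 6 = 0.
Eigenvalues λ = -3, -2.
For λ=-3: (A-λI) row 1 is [3, 1], so an eigenvector is (-1, 3).
For λ=-2: (A-λI) row 1 is [2, 1], so an eigenvector is (1, -2).
General solution: K_1e^(-3t)(-1,3) + K_2e^(-2t)(1,-2).

p(t) = -K_1e^(-3t) + K_2e^(-2t), q(t) = 3K_1e^(-3t) - 2K_2e^(-2t)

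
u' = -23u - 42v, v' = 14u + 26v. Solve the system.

Coefficient matrix A = [[-23, -42], [14, 26]].
Characteristic polynomial det(A - λI) = λ^2 - 3λ - 10 = 0.
Eigenvalues λ = -2, 5.
For λ=-2: (A-λI) row 1 is [-21, -42], so an eigenvector is (-2, 1).
For λ=5: (A-λI) row 1 is [-28, -42], so an eigenvector is (3, -2).
General solution: K_1e^(-2t)(-2,1) + K_2e^(5t)(3,-2).

u(t) = -2K_1e^(-2t) + 3K_2e^(5t), v(t) = K_1e^(-2t) - 2K_2e^(5t)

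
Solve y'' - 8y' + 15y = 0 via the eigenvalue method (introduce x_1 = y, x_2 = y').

Let x_1 = y, x_2 = y'. Then x_1' = x_2 and x_2' = -15x_1 + 8x_2.
A = [[0,1],[-15,8]]; det(A-λI) = λ^2 - 8λ + 15.
Eigenvalues λ = 3, 5 with eigenvectors (1,3), (1,5).

y(t) = c_1e^(3t) + c_2e^(5t)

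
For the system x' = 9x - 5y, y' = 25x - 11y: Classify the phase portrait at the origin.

A = [[9,-5],[25,-11]]; det(A-λI) = λ^2 + 2λ + 26.
λ = -1 ± 5i: negative real part.

stable spiral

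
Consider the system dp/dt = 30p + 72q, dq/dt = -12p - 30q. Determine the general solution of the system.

Coefficient matrix A = [[30, 72], [-12, -30]].
Characteristic polynomial det(A - λI) = λ^2 - 36 = 0.
Eigenvalues λ = -6, 6.
For λ=-6: (A-λI) row 1 is [36, 72], so an eigenvector is (-2, 1).
For λ=6: (A-λI) row 1 is [24, 72], so an eigenvector is (3, -1).
General solution: c_1e^(-6t)(-2,1) + c_2e^(6t)(3,-1).

p(t) = -2c_1e^(-6t) + 3c_2e^(6t), q(t) = c_1e^(-6t) - c_2e^(6t)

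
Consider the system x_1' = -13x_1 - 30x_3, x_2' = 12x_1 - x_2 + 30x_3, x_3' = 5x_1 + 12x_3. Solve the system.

Coefficient matrix A = [[-13, 0, -30], [12, -1, 30], [5, 0, 12]].
det(A - λI) = 0 gives eigenvalues λ = 2, -3, -1.
For λ=2: eigenvector (-2,2,1).
For λ=-3: eigenvector (-3,3,1).
For λ=-1: eigenvector (0,1,0).
General solution: c_1e^(2t)(-2,2,1) + c_2e^(-3t)(-3,3,1) + c_3e^(-t)(0,1,0).

x_1(t) = -2c_1e^(2t) - 3c_2e^(-3t), x_2(t) = 2c_1e^(2t) + 3c_2e^(-3t) + c_3e^(-t), x_3(t) = c_1e^(2t) + c_2e^(-3t)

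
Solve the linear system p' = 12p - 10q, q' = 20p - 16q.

Coefficient matrix A = [[12, -10], [20, -16]].
Characteristic polynomial det(A - λI) = λ^2 + 4λ + 8 = 0.
Eigenvalues λ = -2 ± 2i (complex conjugate pair).
For λ=-2+2i: an eigenvector is (-1,-1) - i(-2,-3) = (-1 + 2i, -1 + 3i).
A real fundamental pair from Re and Im of e^((-2+2i)t)v: X_1 = e^(-2t)(cos(2t)·(-1,-1) + sin(2t)·(-2,-3)), X_2 = e^(-2t)(sin(2t)·(-1,-1) - cos(2t)·(-2,-3)).
General solution: C_1X_1 + C_2X_2.

p(t) = -2C_1e^(-2t)sin(2t) - C_1e^(-2t)cos(2t) - C_2e^(-2t)sin(2t) + 2C_2e^(-2t)cos(2t), q(t) = -3C_1e^(-2t)sin(2t) - C_1e^(-2t)cos(2t) - C_2e^(-2t)sin(2t) + 3C_2e^(-2t)cos(2t)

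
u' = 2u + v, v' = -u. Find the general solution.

Coefficient matrix A = [[2, 1], [-1, 0]].
Characteristic polynomial det(A - λI) = λ^2 - 2λ + 1 = 0.
Single eigenvalue λ = 1 with algebraic multiplicity 2.
Eigenvector v = (-1,1); generalized eigenvector w with (A-λI)w=v is (2,-3).
General solution: e^(t)[c_1·v + c_2·(t·v + w)].

u(t) = -c_1e^(t) - c_2te^(t) + 2c_2e^(t), v(t) = c_1e^(t) + c_2te^(t) - 3c_2e^(t)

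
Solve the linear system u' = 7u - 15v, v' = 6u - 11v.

u(t) = 2K_1e^(-2t)sin(3t) - K_1e^(-2t)cos(3t) - K_2e^(-2t)sin(3t) - 2K_2e^(-2t)cos(3t), v(t) = K_1e^(-2t)sin(3t) - K_1e^(-2t)cos(3t) - K_2e^(-2t)sin(3t) - K_2e^(-2t)cos(3t)

Coefficient matrix A = [[7, -15], [6, -11]].
Characteristic polynomial det(A - λI) = λ^2 + 4λ + 13 = 0.
Eigenvalues λ = -2 ± 3i (complex conjugate pair).
For λ=-2+3i: an eigenvector is (-1,-1) - i(2,1) = (-1 - 2i, -1 - i).
A real fundamental pair from Re and Im of e^((-2+3i)t)v: X_1 = e^(-2t)(cos(3t)·(-1,-1) + sin(3t)·(2,1)), X_2 = e^(-2t)(sin(3t)·(-1,-1) - cos(3t)·(2,1)).
General solution: K_1X_1 + K_2X_2.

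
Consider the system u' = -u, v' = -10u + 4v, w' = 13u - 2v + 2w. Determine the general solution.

u(t) = c_2e^(-t), v(t) = c_1e^(4t) + 2c_2e^(-t), w(t) = -c_1e^(4t) - 3c_2e^(-t) + c_3e^(2t)

Coefficient matrix A = [[-1, 0, 0], [-10, 4, 0], [13, -2, 2]].
det(A - λI) = 0 gives eigenvalues λ = 4, -1, 2.
For λ=4: eigenvector (0,1,-1).
For λ=-1: eigenvector (1,2,-3).
For λ=2: eigenvector (0,0,1).
General solution: c_1e^(4t)(0,1,-1) + c_2e^(-t)(1,2,-3) + c_3e^(2t)(0,0,1).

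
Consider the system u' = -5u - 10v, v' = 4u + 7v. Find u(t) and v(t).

u(t) = -K_1e^(t)sin(2t) + 2K_1e^(t)cos(2t) + 2K_2e^(t)sin(2t) + K_2e^(t)cos(2t), v(t) = K_1e^(t)sin(2t) - K_1e^(t)cos(2t) - K_2e^(t)sin(2t) - K_2e^(t)cos(2t)

Coefficient matrix A = [[-5, -10], [4, 7]].
Characteristic polynomial det(A - λI) = λ^2 - 2λ + 5 = 0.
Eigenvalues λ = 1 ± 2i (complex conjugate pair).
For λ=1+2i: an eigenvector is (2,-1) - i(-1,1) = (2 + i, -1 - i).
A real fundamental pair from Re and Im of e^((1+2i)t)v: X_1 = e^(t)(cos(2t)·(2,-1) + sin(2t)·(-1,1)), X_2 = e^(t)(sin(2t)·(2,-1) - cos(2t)·(-1,1)).
General solution: K_1X_1 + K_2X_2.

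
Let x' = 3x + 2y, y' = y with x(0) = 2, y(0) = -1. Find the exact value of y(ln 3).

A = [[3,2],[0,1]]; eigenvalues λ = 1, 3.
Eigenvectors: (-1,1) for λ=1, (1,0) for λ=3.
From the initial condition, c_1 = -1, c_2 = 1.
y(ln 3) = (-1)(3^1)(1) + (1)(3^3)(0) = -3.

-3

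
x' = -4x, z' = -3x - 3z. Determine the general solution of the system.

x(t) = K_2e^(-4t), z(t) = -K_1e^(-3t) + 3K_2e^(-4t)

Coefficient matrix A = [[-4, 0], [-3, -3]].
Characteristic polynomial det(A - λI) = λ^2 + 7λ + 12 = 0.
Eigenvalues λ = -3, -4.
For λ=-3: (A-λI) row 1 is [-1, 0], so an eigenvector is (0, -1).
For λ=-4: (A-λI) row 2 is [-3, 1], so an eigenvector is (1, 3).
General solution: K_1e^(-3t)(0,-1) + K_2e^(-4t)(1,3).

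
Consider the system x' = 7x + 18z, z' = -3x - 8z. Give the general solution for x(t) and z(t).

x(t) = -3C_1e^(t) - 2C_2e^(-2t), z(t) = C_1e^(t) + C_2e^(-2t)

Coefficient matrix A = [[7, 18], [-3, -8]].
Characteristic polynomial det(A - λI) = λ^2 + λ - 2 = 0.
Eigenvalues λ = 1, -2.
For λ=1: (A-λI) row 1 is [6, 18], so an eigenvector is (-3, 1).
For λ=-2: (A-λI) row 1 is [9, 18], so an eigenvector is (-2, 1).
General solution: C_1e^(t)(-3,1) + C_2e^(-2t)(-2,1).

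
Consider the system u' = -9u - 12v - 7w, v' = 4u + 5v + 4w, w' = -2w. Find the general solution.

Coefficient matrix A = [[-9, -12, -7], [4, 5, 4], [0, 0, -2]].
det(A - λI) = 0 gives eigenvalues λ = -2, -3, -1.
For λ=-2: eigenvector (-1,0,1).
For λ=-3: eigenvector (-2,1,0).
For λ=-1: eigenvector (-3,2,0).
General solution: c_1e^(-2t)(-1,0,1) + c_2e^(-3t)(-2,1,0) + c_3e^(-t)(-3,2,0).

u(t) = -c_1e^(-2t) - 2c_2e^(-3t) - 3c_3e^(-t), v(t) = c_2e^(-3t) + 2c_3e^(-t), w(t) = c_1e^(-2t)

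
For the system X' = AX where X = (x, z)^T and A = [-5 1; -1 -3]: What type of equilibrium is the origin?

A = [[-5,1],[-1,-3]]; det(A-λI) = λ^2 + 8λ + 16.
repeated λ = -4 with a single eigenvector.

stable improper node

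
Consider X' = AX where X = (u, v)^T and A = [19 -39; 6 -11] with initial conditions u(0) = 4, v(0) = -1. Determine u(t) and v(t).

Coefficient matrix A = [[19, -39], [6, -11]].
Characteristic polynomial det(A - λI) = λ^2 - 8λ + 25 = 0.
Eigenvalues λ = 4 ± 3i (complex conjugate pair).
For λ=4+3i: an eigenvector is (-3,-1) - i(-2,-1) = (-3 + 2i, -1 + i).
A real fundamental pair from Re and Im of e^((4+3i)t)v: X_1 = e^(4t)(cos(3t)·(-3,-1) + sin(3t)·(-2,-1)), X_2 = e^(4t)(sin(3t)·(-3,-1) - cos(3t)·(-2,-1)).
General solution: c_1X_1 + c_2X_2.
Applying u(0)=4, v(0)=-1 gives c_1=-6, c_2=-7.

u(t) = 33e^(4t)sin(3t) + 4e^(4t)cos(3t), v(t) = 13e^(4t)sin(3t) - e^(4t)cos(3t)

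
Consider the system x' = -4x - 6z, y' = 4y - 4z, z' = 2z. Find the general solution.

x(t) = K_1e^(-4t) - K_3e^(2t), y(t) = K_2e^(4t) + 2K_3e^(2t), z(t) = K_3e^(2t)

Coefficient matrix A = [[-4, 0, -6], [0, 4, -4], [0, 0, 2]].
det(A - λI) = 0 gives eigenvalues λ = -4, 4, 2.
For λ=-4: eigenvector (1,0,0).
For λ=4: eigenvector (0,1,0).
For λ=2: eigenvector (-1,2,1).
General solution: K_1e^(-4t)(1,0,0) + K_2e^(4t)(0,1,0) + K_3e^(2t)(-1,2,1).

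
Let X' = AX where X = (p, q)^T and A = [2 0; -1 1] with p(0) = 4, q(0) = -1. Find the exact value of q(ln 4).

A = [[2,0],[-1,1]]; eigenvalues λ = 2, 1.
Eigenvectors: (-1,1) for λ=2, (0,1) for λ=1.
From the initial condition, c_1 = -4, c_2 = 3.
q(ln 4) = (-4)(4^2)(1) + (3)(4^1)(1) = -52.

-52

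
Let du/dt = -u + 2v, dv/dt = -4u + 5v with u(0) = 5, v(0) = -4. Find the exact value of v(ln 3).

-444

A = [[-1,2],[-4,5]]; eigenvalues λ = 3, 1.
Eigenvectors: (-1,-2) for λ=3, (1,1) for λ=1.
From the initial condition, c_1 = 9, c_2 = 14.
v(ln 3) = (9)(3^3)(-2) + (14)(3^1)(1) = -444.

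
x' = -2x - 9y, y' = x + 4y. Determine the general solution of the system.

Coefficient matrix A = [[-2, -9], [1, 4]].
Characteristic polynomial det(A - λI) = λ^2 - 2λ + 1 = 0.
Single eigenvalue λ = 1 with algebraic multiplicity 2.
Eigenvector v = (3,-1); generalized eigenvector w with (A-λI)w=v is (-1,0).
General solution: e^(t)[c_1·v + c_2·(t·v + w)].

x(t) = 3c_1e^(t) + 3c_2te^(t) - c_2e^(t), y(t) = -c_1e^(t) - c_2te^(t)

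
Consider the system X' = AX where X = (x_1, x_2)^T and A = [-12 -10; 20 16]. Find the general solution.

Coefficient matrix A = [[-12, -10], [20, 16]].
Characteristic polynomial det(A - λI) = λ^2 - 4λ + 8 = 0.
Eigenvalues λ = 2 ± 2i (complex conjugate pair).
For λ=2+2i: an eigenvector is (-1,1) - i(2,-3) = (-1 - 2i, 1 + 3i).
A real fundamental pair from Re and Im of e^((2+2i)t)v: X_1 = e^(2t)(cos(2t)·(-1,1) + sin(2t)·(2,-3)), X_2 = e^(2t)(sin(2t)·(-1,1) - cos(2t)·(2,-3)).
General solution: c_1X_1 + c_2X_2.

x_1(t) = 2c_1e^(2t)sin(2t) - c_1e^(2t)cos(2t) - c_2e^(2t)sin(2t) - 2c_2e^(2t)cos(2t), x_2(t) = -3c_1e^(2t)sin(2t) + c_1e^(2t)cos(2t) + c_2e^(2t)sin(2t) + 3c_2e^(2t)cos(2t)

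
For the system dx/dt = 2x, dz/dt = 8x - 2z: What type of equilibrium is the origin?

A = [[2,0],[8,-2]]; det(A-λI) = λ^2 - 4.
λ = -2, 2: opposite signs.

saddle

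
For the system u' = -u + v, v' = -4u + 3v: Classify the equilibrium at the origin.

unstable improper node

A = [[-1,1],[-4,3]]; det(A-λI) = λ^2 - 2λ + 1.
repeated λ = 1 with a single eigenvector.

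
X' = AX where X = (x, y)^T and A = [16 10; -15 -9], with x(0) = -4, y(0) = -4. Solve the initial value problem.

Coefficient matrix A = [[16, 10], [-15, -9]].
Characteristic polynomial det(A - λI) = λ^2 - 7λ + 6 = 0.
Eigenvalues λ = 6, 1.
For λ=6: (A-λI) row 1 is [10, 10], so an eigenvector is (1, -1).
For λ=1: (A-λI) row 1 is [15, 10], so an eigenvector is (2, -3).
General solution: c_1e^(6t)(1,-1) + c_2e^(t)(2,-3).
Applying x(0)=-4, y(0)=-4 gives c_1=-20, c_2=8.

x(t) = -20e^(6t) + 16e^(t), y(t) = 20e^(6t) - 24e^(t)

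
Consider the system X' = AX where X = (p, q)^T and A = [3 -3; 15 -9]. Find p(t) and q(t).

Coefficient matrix A = [[3, -3], [15, -9]].
Characteristic polynomial det(A - λI) = λ^2 + 6λ + 18 = 0.
Eigenvalues λ = -3 ± 3i (complex conjugate pair).
For λ=-3+3i: an eigenvector is (-1,-2) - i(0,-1) = (-1, -2 + i).
A real fundamental pair from Re and Im of e^((-3+3i)t)v: X_1 = e^(-3t)(cos(3t)·(-1,-2) + sin(3t)·(0,-1)), X_2 = e^(-3t)(sin(3t)·(-1,-2) - cos(3t)·(0,-1)).
General solution: C_1X_1 + C_2X_2.

p(t) = -C_1e^(-3t)cos(3t) - C_2e^(-3t)sin(3t), q(t) = -C_1e^(-3t)sin(3t) - 2C_1e^(-3t)cos(3t) - 2C_2e^(-3t)sin(3t) + C_2e^(-3t)cos(3t)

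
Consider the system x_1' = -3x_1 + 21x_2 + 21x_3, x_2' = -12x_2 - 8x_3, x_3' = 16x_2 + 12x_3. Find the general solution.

x_1(t) = c_1e^(-3t) + 3c_2e^(4t), x_2(t) = -c_2e^(4t) - c_3e^(-4t), x_3(t) = 2c_2e^(4t) + c_3e^(-4t)

Coefficient matrix A = [[-3, 21, 21], [0, -12, -8], [0, 16, 12]].
det(A - λI) = 0 gives eigenvalues λ = -3, 4, -4.
For λ=-3: eigenvector (1,0,0).
For λ=4: eigenvector (3,-1,2).
For λ=-4: eigenvector (0,-1,1).
General solution: c_1e^(-3t)(1,0,0) + c_2e^(4t)(3,-1,2) + c_3e^(-4t)(0,-1,1).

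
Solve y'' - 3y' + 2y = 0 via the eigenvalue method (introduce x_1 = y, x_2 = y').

y(t) = K_1e^(t) + K_2e^(2t)

Let x_1 = y, x_2 = y'. Then x_1' = x_2 and x_2' = -2x_1 + 3x_2.
A = [[0,1],[-2,3]]; det(A-λI) = λ^2 - 3λ + 2.
Eigenvalues λ = 1, 2 with eigenvectors (1,1), (1,2).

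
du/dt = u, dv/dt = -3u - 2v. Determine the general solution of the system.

u(t) = -K_2e^(t), v(t) = -K_1e^(-2t) + K_2e^(t)

Coefficient matrix A = [[1, 0], [-3, -2]].
Characteristic polynomial det(A - λI) = λ^2 + λ - 2 = 0.
Eigenvalues λ = -2, 1.
For λ=-2: (A-λI) row 1 is [3, 0], so an eigenvector is (0, -1).
For λ=1: (A-λI) row 2 is [-3, -3], so an eigenvector is (-1, 1).
General solution: K_1e^(-2t)(0,-1) + K_2e^(t)(-1,1).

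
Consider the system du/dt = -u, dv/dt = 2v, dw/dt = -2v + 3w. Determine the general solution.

u(t) = K_1e^(-t), v(t) = K_2e^(2t), w(t) = 2K_2e^(2t) + K_3e^(3t)

Coefficient matrix A = [[-1, 0, 0], [0, 2, 0], [0, -2, 3]].
det(A - λI) = 0 gives eigenvalues λ = -1, 2, 3.
For λ=-1: eigenvector (1,0,0).
For λ=2: eigenvector (0,1,2).
For λ=3: eigenvector (0,0,1).
General solution: K_1e^(-t)(1,0,0) + K_2e^(2t)(0,1,2) + K_3e^(3t)(0,0,1).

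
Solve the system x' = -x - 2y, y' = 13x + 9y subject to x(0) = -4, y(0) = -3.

Coefficient matrix A = [[-1, -2], [13, 9]].
Characteristic polynomial det(A - λI) = λ^2 - 8λ + 17 = 0.
Eigenvalues λ = 4 ± i (complex conjugate pair).
For λ=4+i: an eigenvector is (1,-3) - i(1,-2) = (1 - i, -3 + 2i).
A real fundamental pair from Re and Im of e^((4+i)t)v: X_1 = e^(4t)(cos(t)·(1,-3) + sin(t)·(1,-2)), X_2 = e^(4t)(sin(t)·(1,-3) - cos(t)·(1,-2)).
General solution: C_1X_1 + C_2X_2.
Applying x(0)=-4, y(0)=-3 gives C_1=11, C_2=15.

x(t) = 26e^(4t)sin(t) - 4e^(4t)cos(t), y(t) = -67e^(4t)sin(t) - 3e^(4t)cos(t)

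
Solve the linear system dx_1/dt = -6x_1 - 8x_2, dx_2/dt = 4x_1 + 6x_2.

Coefficient matrix A = [[-6, -8], [4, 6]].
Characteristic polynomial det(A - λI) = λ^2 - 4 = 0.
Eigenvalues λ = -2, 2.
For λ=-2: (A-λI) row 1 is [-4, -8], so an eigenvector is (-2, 1).
For λ=2: (A-λI) row 1 is [-8, -8], so an eigenvector is (-1, 1).
General solution: C_1e^(-2t)(-2,1) + C_2e^(2t)(-1,1).

x_1(t) = -2C_1e^(-2t) - C_2e^(2t), x_2(t) = C_1e^(-2t) + C_2e^(2t)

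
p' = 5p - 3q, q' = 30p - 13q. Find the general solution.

Coefficient matrix A = [[5, -3], [30, -13]].
Characteristic polynomial det(A - λI) = λ^2 + 8λ + 25 = 0.
Eigenvalues λ = -4 ± 3i (complex conjugate pair).
For λ=-4+3i: an eigenvector is (1,3) - i(0,1) = (1, 3 - i).
A real fundamental pair from Re and Im of e^((-4+3i)t)v: X_1 = e^(-4t)(cos(3t)·(1,3) + sin(3t)·(0,1)), X_2 = e^(-4t)(sin(3t)·(1,3) - cos(3t)·(0,1)).
General solution: c_1X_1 + c_2X_2.

p(t) = c_1e^(-4t)cos(3t) + c_2e^(-4t)sin(3t), q(t) = c_1e^(-4t)sin(3t) + 3c_1e^(-4t)cos(3t) + 3c_2e^(-4t)sin(3t) - c_2e^(-4t)cos(3t)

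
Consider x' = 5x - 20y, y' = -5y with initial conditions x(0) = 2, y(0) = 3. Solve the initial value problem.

Coefficient matrix A = [[5, -20], [0, -5]].
Characteristic polynomial det(A - λI) = λ^2 - 25 = 0.
Eigenvalues λ = 5, -5.
For λ=5: (A-λI) row 1 is [0, -20], so an eigenvector is (1, 0).
For λ=-5: (A-λI) row 1 is [10, -20], so an eigenvector is (-2, -1).
General solution: K_1e^(5t)(1,0) + K_2e^(-5t)(-2,-1).
Applying x(0)=2, y(0)=3 gives K_1=-4, K_2=-3.

x(t) = -4e^(5t) + 6e^(-5t), y(t) = 3e^(-5t)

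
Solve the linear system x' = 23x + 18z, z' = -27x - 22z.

Coefficient matrix A = [[23, 18], [-27, -22]].
Characteristic polynomial det(A - λI) = λ^2 - λ - 20 = 0.
Eigenvalues λ = 5, -4.
For λ=5: (A-λI) row 1 is [18, 18], so an eigenvector is (-1, 1).
For λ=-4: (A-λI) row 1 is [27, 18], so an eigenvector is (2, -3).
General solution: C_1e^(5t)(-1,1) + C_2e^(-4t)(2,-3).

x(t) = -C_1e^(5t) + 2C_2e^(-4t), z(t) = C_1e^(5t) - 3C_2e^(-4t)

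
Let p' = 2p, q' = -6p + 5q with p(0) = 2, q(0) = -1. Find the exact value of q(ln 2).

A = [[2,0],[-6,5]]; eigenvalues λ = 2, 5.
Eigenvectors: (1,2) for λ=2, (0,-1) for λ=5.
From the initial condition, c_1 = 2, c_2 = 5.
q(ln 2) = (2)(2^2)(2) + (5)(2^5)(-1) = -144.

-144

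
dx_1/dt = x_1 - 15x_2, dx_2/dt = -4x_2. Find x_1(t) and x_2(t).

Coefficient matrix A = [[1, -15], [0, -4]].
Characteristic polynomial det(A - λI) = λ^2 + 3λ - 4 = 0.
Eigenvalues λ = -4, 1.
For λ=-4: (A-λI) row 1 is [5, -15], so an eigenvector is (3, 1).
For λ=1: (A-λI) row 1 is [0, -15], so an eigenvector is (-1, 0).
General solution: c_1e^(-4t)(3,1) + c_2e^(t)(-1,0).

x_1(t) = 3c_1e^(-4t) - c_2e^(t), x_2(t) = c_1e^(-4t)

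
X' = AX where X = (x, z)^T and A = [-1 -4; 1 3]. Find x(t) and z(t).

x(t) = -2K_1e^(t) - 2K_2te^(t) - 3K_2e^(t), z(t) = K_1e^(t) + K_2te^(t) + 2K_2e^(t)

Coefficient matrix A = [[-1, -4], [1, 3]].
Characteristic polynomial det(A - λI) = λ^2 - 2λ + 1 = 0.
Single eigenvalue λ = 1 with algebraic multiplicity 2.
Eigenvector v = (-2,1); generalized eigenvector w with (A-λI)w=v is (-3,2).
General solution: e^(t)[K_1·v + K_2·(t·v + w)].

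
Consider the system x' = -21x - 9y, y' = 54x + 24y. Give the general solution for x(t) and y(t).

x(t) = K_1e^(-3t) + K_2e^(6t), y(t) = -2K_1e^(-3t) - 3K_2e^(6t)

Coefficient matrix A = [[-21, -9], [54, 24]].
Characteristic polynomial det(A - λI) = λ^2 - 3λ - 18 = 0.
Eigenvalues λ = -3, 6.
For λ=-3: (A-λI) row 1 is [-18, -9], so an eigenvector is (1, -2).
For λ=6: (A-λI) row 1 is [-27, -9], so an eigenvector is (1, -3).
General solution: K_1e^(-3t)(1,-2) + K_2e^(6t)(1,-3).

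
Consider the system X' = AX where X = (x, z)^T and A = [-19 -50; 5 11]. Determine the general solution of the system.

Coefficient matrix A = [[-19, -50], [5, 11]].
Characteristic polynomial det(A - λI) = λ^2 + 8λ + 41 = 0.
Eigenvalues λ = -4 ± 5i (complex conjugate pair).
For λ=-4+5i: an eigenvector is (1,0) - i(-3,1) = (1 + 3i, 0 - i).
A real fundamental pair from Re and Im of e^((-4+5i)t)v: X_1 = e^(-4t)(cos(5t)·(1,0) + sin(5t)·(-3,1)), X_2 = e^(-4t)(sin(5t)·(1,0) - cos(5t)·(-3,1)).
General solution: C_1X_1 + C_2X_2.

x(t) = -3C_1e^(-4t)sin(5t) + C_1e^(-4t)cos(5t) + C_2e^(-4t)sin(5t) + 3C_2e^(-4t)cos(5t), z(t) = C_1e^(-4t)sin(5t) - C_2e^(-4t)cos(5t)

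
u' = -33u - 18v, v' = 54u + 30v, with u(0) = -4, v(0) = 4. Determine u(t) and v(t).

Coefficient matrix A = [[-33, -18], [54, 30]].
Characteristic polynomial det(A - λI) = λ^2 + 3λ - 18 = 0.
Eigenvalues λ = -6, 3.
For λ=-6: (A-λI) row 1 is [-27, -18], so an eigenvector is (2, -3).
For λ=3: (A-λI) row 1 is [-36, -18], so an eigenvector is (-1, 2).
General solution: C_1e^(-6t)(2,-3) + C_2e^(3t)(-1,2).
Applying u(0)=-4, v(0)=4 gives C_1=-4, C_2=-4.

u(t) = 4e^(3t) - 8e^(-6t), v(t) = -8e^(3t) + 12e^(-6t)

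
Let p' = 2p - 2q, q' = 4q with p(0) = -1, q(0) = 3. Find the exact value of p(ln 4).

A = [[2,-2],[0,4]]; eigenvalues λ = 4, 2.
Eigenvectors: (-1,1) for λ=4, (-1,0) for λ=2.
From the initial condition, c_1 = 3, c_2 = -2.
p(ln 4) = (3)(4^4)(-1) + (-2)(4^2)(-1) = -736.

-736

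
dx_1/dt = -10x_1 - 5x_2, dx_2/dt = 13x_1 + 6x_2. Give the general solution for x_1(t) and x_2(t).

x_1(t) = K_1e^(-2t)sin(t) - 2K_1e^(-2t)cos(t) - 2K_2e^(-2t)sin(t) - K_2e^(-2t)cos(t), x_2(t) = -2K_1e^(-2t)sin(t) + 3K_1e^(-2t)cos(t) + 3K_2e^(-2t)sin(t) + 2K_2e^(-2t)cos(t)

Coefficient matrix A = [[-10, -5], [13, 6]].
Characteristic polynomial det(A - λI) = λ^2 + 4λ + 5 = 0.
Eigenvalues λ = -2 ± i (complex conjugate pair).
For λ=-2+i: an eigenvector is (-2,3) - i(1,-2) = (-2 - i, 3 + 2i).
A real fundamental pair from Re and Im of e^((-2+i)t)v: X_1 = e^(-2t)(cos(t)·(-2,3) + sin(t)·(1,-2)), X_2 = e^(-2t)(sin(t)·(-2,3) - cos(t)·(1,-2)).
General solution: K_1X_1 + K_2X_2.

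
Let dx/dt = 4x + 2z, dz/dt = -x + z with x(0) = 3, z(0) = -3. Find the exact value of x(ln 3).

A = [[4,2],[-1,1]]; eigenvalues λ = 2, 3.
Eigenvectors: (1,-1) for λ=2, (-2,1) for λ=3.
From the initial condition, c_1 = 3, c_2 = 0.
x(ln 3) = (3)(3^2)(1) + (0)(3^3)(-2) = 27.

27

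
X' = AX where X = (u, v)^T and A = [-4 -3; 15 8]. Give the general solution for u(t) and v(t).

Coefficient matrix A = [[-4, -3], [15, 8]].
Characteristic polynomial det(A - λI) = λ^2 - 4λ + 13 = 0.
Eigenvalues λ = 2 ± 3i (complex conjugate pair).
For λ=2+3i: an eigenvector is (0,1) - i(-1,2) = (0 + i, 1 - 2i).
A real fundamental pair from Re and Im of e^((2+3i)t)v: X_1 = e^(2t)(cos(3t)·(0,1) + sin(3t)·(-1,2)), X_2 = e^(2t)(sin(3t)·(0,1) - cos(3t)·(-1,2)).
General solution: K_1X_1 + K_2X_2.

u(t) = -K_1e^(2t)sin(3t) + K_2e^(2t)cos(3t), v(t) = 2K_1e^(2t)sin(3t) + K_1e^(2t)cos(3t) + K_2e^(2t)sin(3t) - 2K_2e^(2t)cos(3t)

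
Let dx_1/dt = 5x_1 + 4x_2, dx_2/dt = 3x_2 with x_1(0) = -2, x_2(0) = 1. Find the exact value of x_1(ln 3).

-54

A = [[5,4],[0,3]]; eigenvalues λ = 5, 3.
Eigenvectors: (1,0) for λ=5, (-2,1) for λ=3.
From the initial condition, c_1 = 0, c_2 = 1.
x_1(ln 3) = (0)(3^5)(1) + (1)(3^3)(-2) = -54.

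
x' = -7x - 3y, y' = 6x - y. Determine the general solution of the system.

x(t) = c_1e^(-4t)cos(3t) + c_2e^(-4t)sin(3t), y(t) = c_1e^(-4t)sin(3t) - c_1e^(-4t)cos(3t) - c_2e^(-4t)sin(3t) - c_2e^(-4t)cos(3t)

Coefficient matrix A = [[-7, -3], [6, -1]].
Characteristic polynomial det(A - λI) = λ^2 + 8λ + 25 = 0.
Eigenvalues λ = -4 ± 3i (complex conjugate pair).
For λ=-4+3i: an eigenvector is (1,-1) - i(0,1) = (1, -1 - i).
A real fundamental pair from Re and Im of e^((-4+3i)t)v: X_1 = e^(-4t)(cos(3t)·(1,-1) + sin(3t)·(0,1)), X_2 = e^(-4t)(sin(3t)·(1,-1) - cos(3t)·(0,1)).
General solution: c_1X_1 + c_2X_2.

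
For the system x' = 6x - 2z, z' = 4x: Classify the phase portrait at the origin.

A = [[6,-2],[4,0]]; det(A-λI) = λ^2 - 6λ + 8.
λ = 2, 4: both positive.

unstable node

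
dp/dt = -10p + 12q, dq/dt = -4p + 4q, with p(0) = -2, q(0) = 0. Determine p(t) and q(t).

Coefficient matrix A = [[-10, 12], [-4, 4]].
Characteristic polynomial det(A - λI) = λ^2 + 6λ + 8 = 0.
Eigenvalues λ = -2, -4.
For λ=-2: (A-λI) row 1 is [-8, 12], so an eigenvector is (3, 2).
For λ=-4: (A-λI) row 1 is [-6, 12], so an eigenvector is (-2, -1).
General solution: C_1e^(-2t)(3,2) + C_2e^(-4t)(-2,-1).
Applying p(0)=-2, q(0)=0 gives C_1=2, C_2=4.

p(t) = 6e^(-2t) - 8e^(-4t), q(t) = 4e^(-2t) - 4e^(-4t)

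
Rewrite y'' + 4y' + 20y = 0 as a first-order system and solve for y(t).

Let x_1 = y, x_2 = y'. Then x_1' = x_2 and x_2' = -20x_1 - 4x_2.
A = [[0,1],[-20,-4]]; det(A-λI) = λ^2 + 4λ + 20.
Eigenvalues λ = -2 ± 4i.

y(t) = C_1e^(-2t)cos(4t) + C_2e^(-2t)sin(4t)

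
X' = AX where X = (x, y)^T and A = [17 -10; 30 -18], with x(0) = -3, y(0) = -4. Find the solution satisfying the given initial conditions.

Coefficient matrix A = [[17, -10], [30, -18]].
Characteristic polynomial det(A - λI) = λ^2 + λ - 6 = 0.
Eigenvalues λ = -3, 2.
For λ=-3: (A-λI) row 1 is [20, -10], so an eigenvector is (-1, -2).
For λ=2: (A-λI) row 1 is [15, -10], so an eigenvector is (-2, -3).
General solution: C_1e^(-3t)(-1,-2) + C_2e^(2t)(-2,-3).
Applying x(0)=-3, y(0)=-4 gives C_1=-1, C_2=2.

x(t) = -4e^(2t) + e^(-3t), y(t) = -6e^(2t) + 2e^(-3t)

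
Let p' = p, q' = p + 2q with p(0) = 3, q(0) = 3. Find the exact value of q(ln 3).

A = [[1,0],[1,2]]; eigenvalues λ = 1, 2.
Eigenvectors: (-1,1) for λ=1, (0,-1) for λ=2.
From the initial condition, c_1 = -3, c_2 = -6.
q(ln 3) = (-3)(3^1)(1) + (-6)(3^2)(-1) = 45.

45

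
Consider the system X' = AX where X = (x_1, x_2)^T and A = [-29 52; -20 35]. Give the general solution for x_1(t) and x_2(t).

Coefficient matrix A = [[-29, 52], [-20, 35]].
Characteristic polynomial det(A - λI) = λ^2 - 6λ + 25 = 0.
Eigenvalues λ = 3 ± 4i (complex conjugate pair).
For λ=3+4i: an eigenvector is (2,1) - i(-3,-2) = (2 + 3i, 1 + 2i).
A real fundamental pair from Re and Im of e^((3+4i)t)v: X_1 = e^(3t)(cos(4t)·(2,1) + sin(4t)·(-3,-2)), X_2 = e^(3t)(sin(4t)·(2,1) - cos(4t)·(-3,-2)).
General solution: C_1X_1 + C_2X_2.

x_1(t) = -3C_1e^(3t)sin(4t) + 2C_1e^(3t)cos(4t) + 2C_2e^(3t)sin(4t) + 3C_2e^(3t)cos(4t), x_2(t) = -2C_1e^(3t)sin(4t) + C_1e^(3t)cos(4t) + C_2e^(3t)sin(4t) + 2C_2e^(3t)cos(4t)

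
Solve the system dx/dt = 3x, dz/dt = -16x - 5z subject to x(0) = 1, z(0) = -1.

x(t) = e^(3t), z(t) = -2e^(3t) + e^(-5t)

Coefficient matrix A = [[3, 0], [-16, -5]].
Characteristic polynomial det(A - λI) = λ^2 + 2λ - 15 = 0.
Eigenvalues λ = -5, 3.
For λ=-5: (A-λI) row 1 is [8, 0], so an eigenvector is (0, -1).
For λ=3: (A-λI) row 2 is [-16, -8], so an eigenvector is (1, -2).
General solution: c_1e^(-5t)(0,-1) + c_2e^(3t)(1,-2).
Applying x(0)=1, z(0)=-1 gives c_1=-1, c_2=1.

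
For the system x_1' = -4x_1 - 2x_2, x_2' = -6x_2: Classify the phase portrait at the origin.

stable node

A = [[-4,-2],[0,-6]]; det(A-λI) = λ^2 + 10λ + 24.
λ = -6, -4: both negative.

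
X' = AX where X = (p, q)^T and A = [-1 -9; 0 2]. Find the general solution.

p(t) = -c_1e^(-t) + 3c_2e^(2t), q(t) = -c_2e^(2t)

Coefficient matrix A = [[-1, -9], [0, 2]].
Characteristic polynomial det(A - λI) = λ^2 - λ - 2 = 0.
Eigenvalues λ = -1, 2.
For λ=-1: (A-λI) row 1 is [0, -9], so an eigenvector is (-1, 0).
For λ=2: (A-λI) row 1 is [-3, -9], so an eigenvector is (3, -1).
General solution: c_1e^(-t)(-1,0) + c_2e^(2t)(3,-1).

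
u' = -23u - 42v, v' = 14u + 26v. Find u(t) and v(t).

Coefficient matrix A = [[-23, -42], [14, 26]].
Characteristic polynomial det(A - λI) = λ^2 - 3λ - 10 = 0.
Eigenvalues λ = -2, 5.
For λ=-2: (A-λI) row 1 is [-21, -42], so an eigenvector is (2, -1).
For λ=5: (A-λI) row 1 is [-28, -42], so an eigenvector is (3, -2).
General solution: K_1e^(-2t)(2,-1) + K_2e^(5t)(3,-2).

u(t) = 2K_1e^(-2t) + 3K_2e^(5t), v(t) = -K_1e^(-2t) - 2K_2e^(5t)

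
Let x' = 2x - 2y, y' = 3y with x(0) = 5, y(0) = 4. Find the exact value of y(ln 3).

108

A = [[2,-2],[0,3]]; eigenvalues λ = 2, 3.
Eigenvectors: (-1,0) for λ=2, (-2,1) for λ=3.
From the initial condition, c_1 = -13, c_2 = 4.
y(ln 3) = (-13)(3^2)(0) + (4)(3^3)(1) = 108.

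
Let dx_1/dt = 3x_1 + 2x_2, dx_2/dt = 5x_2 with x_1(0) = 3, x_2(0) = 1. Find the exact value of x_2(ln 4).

1024

A = [[3,2],[0,5]]; eigenvalues λ = 3, 5.
Eigenvectors: (1,0) for λ=3, (-1,-1) for λ=5.
From the initial condition, c_1 = 2, c_2 = -1.
x_2(ln 4) = (2)(4^3)(0) + (-1)(4^5)(-1) = 1024.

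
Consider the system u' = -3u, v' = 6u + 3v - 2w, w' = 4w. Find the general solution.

u(t) = -c_2e^(-3t), v(t) = c_1e^(3t) + c_2e^(-3t) - 2c_3e^(4t), w(t) = c_3e^(4t)

Coefficient matrix A = [[-3, 0, 0], [6, 3, -2], [0, 0, 4]].
det(A - λI) = 0 gives eigenvalues λ = 3, -3, 4.
For λ=3: eigenvector (0,1,0).
For λ=-3: eigenvector (-1,1,0).
For λ=4: eigenvector (0,-2,1).
General solution: c_1e^(3t)(0,1,0) + c_2e^(-3t)(-1,1,0) + c_3e^(4t)(0,-2,1).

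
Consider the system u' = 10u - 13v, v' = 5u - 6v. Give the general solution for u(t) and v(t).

Coefficient matrix A = [[10, -13], [5, -6]].
Characteristic polynomial det(A - λI) = λ^2 - 4λ + 5 = 0.
Eigenvalues λ = 2 ± i (complex conjugate pair).
For λ=2+i: an eigenvector is (2,1) - i(3,2) = (2 - 3i, 1 - 2i).
A real fundamental pair from Re and Im of e^((2+i)t)v: X_1 = e^(2t)(cos(t)·(2,1) + sin(t)·(3,2)), X_2 = e^(2t)(sin(t)·(2,1) - cos(t)·(3,2)).
General solution: c_1X_1 + c_2X_2.

u(t) = 3c_1e^(2t)sin(t) + 2c_1e^(2t)cos(t) + 2c_2e^(2t)sin(t) - 3c_2e^(2t)cos(t), v(t) = 2c_1e^(2t)sin(t) + c_1e^(2t)cos(t) + c_2e^(2t)sin(t) - 2c_2e^(2t)cos(t)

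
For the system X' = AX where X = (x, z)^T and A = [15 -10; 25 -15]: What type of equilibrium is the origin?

center

A = [[15,-10],[25,-15]]; det(A-λI) = λ^2 + 25.
λ = 0 ± 5i: zero real part.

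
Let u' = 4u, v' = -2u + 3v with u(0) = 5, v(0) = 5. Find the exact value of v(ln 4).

-1600

A = [[4,0],[-2,3]]; eigenvalues λ = 3, 4.
Eigenvectors: (0,-1) for λ=3, (1,-2) for λ=4.
From the initial condition, c_1 = -15, c_2 = 5.
v(ln 4) = (-15)(4^3)(-1) + (5)(4^4)(-2) = -1600.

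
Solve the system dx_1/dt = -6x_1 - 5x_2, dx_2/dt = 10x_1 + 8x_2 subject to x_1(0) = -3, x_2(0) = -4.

Coefficient matrix A = [[-6, -5], [10, 8]].
Characteristic polynomial det(A - λI) = λ^2 - 2λ + 2 = 0.
Eigenvalues λ = 1 ± i (complex conjugate pair).
For λ=1+i: an eigenvector is (-1,1) - i(2,-3) = (-1 - 2i, 1 + 3i).
A real fundamental pair from Re and Im of e^((1+i)t)v: X_1 = e^(t)(cos(t)·(-1,1) + sin(t)·(2,-3)), X_2 = e^(t)(sin(t)·(-1,1) - cos(t)·(2,-3)).
General solution: C_1X_1 + C_2X_2.
Applying x_1(0)=-3, x_2(0)=-4 gives C_1=17, C_2=-7.

x_1(t) = 41e^(t)sin(t) - 3e^(t)cos(t), x_2(t) = -58e^(t)sin(t) - 4e^(t)cos(t)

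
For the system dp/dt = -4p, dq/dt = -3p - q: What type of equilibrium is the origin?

A = [[-4,0],[-3,-1]]; det(A-λI) = λ^2 + 5λ + 4.
λ = -4, -1: both negative.

stable node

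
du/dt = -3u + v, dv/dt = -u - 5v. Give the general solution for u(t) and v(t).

u(t) = -C_1e^(-4t) - C_2te^(-4t) - 2C_2e^(-4t), v(t) = C_1e^(-4t) + C_2te^(-4t) + C_2e^(-4t)

Coefficient matrix A = [[-3, 1], [-1, -5]].
Characteristic polynomial det(A - λI) = λ^2 + 8λ + 16 = 0.
Single eigenvalue λ = -4 with algebraic multiplicity 2.
Eigenvector v = (-1,1); generalized eigenvector w with (A-λI)w=v is (-2,1).
General solution: e^(-4t)[C_1·v + C_2·(t·v + w)].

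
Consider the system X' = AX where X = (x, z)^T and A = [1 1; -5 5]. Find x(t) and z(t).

x(t) = K_1e^(3t)cos(t) + K_2e^(3t)sin(t), z(t) = -K_1e^(3t)sin(t) + 2K_1e^(3t)cos(t) + 2K_2e^(3t)sin(t) + K_2e^(3t)cos(t)

Coefficient matrix A = [[1, 1], [-5, 5]].
Characteristic polynomial det(A - λI) = λ^2 - 6λ + 10 = 0.
Eigenvalues λ = 3 ± i (complex conjugate pair).
For λ=3+i: an eigenvector is (1,2) - i(0,-1) = (1, 2 + i).
A real fundamental pair from Re and Im of e^((3+i)t)v: X_1 = e^(3t)(cos(t)·(1,2) + sin(t)·(0,-1)), X_2 = e^(3t)(sin(t)·(1,2) - cos(t)·(0,-1)).
General solution: K_1X_1 + K_2X_2.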